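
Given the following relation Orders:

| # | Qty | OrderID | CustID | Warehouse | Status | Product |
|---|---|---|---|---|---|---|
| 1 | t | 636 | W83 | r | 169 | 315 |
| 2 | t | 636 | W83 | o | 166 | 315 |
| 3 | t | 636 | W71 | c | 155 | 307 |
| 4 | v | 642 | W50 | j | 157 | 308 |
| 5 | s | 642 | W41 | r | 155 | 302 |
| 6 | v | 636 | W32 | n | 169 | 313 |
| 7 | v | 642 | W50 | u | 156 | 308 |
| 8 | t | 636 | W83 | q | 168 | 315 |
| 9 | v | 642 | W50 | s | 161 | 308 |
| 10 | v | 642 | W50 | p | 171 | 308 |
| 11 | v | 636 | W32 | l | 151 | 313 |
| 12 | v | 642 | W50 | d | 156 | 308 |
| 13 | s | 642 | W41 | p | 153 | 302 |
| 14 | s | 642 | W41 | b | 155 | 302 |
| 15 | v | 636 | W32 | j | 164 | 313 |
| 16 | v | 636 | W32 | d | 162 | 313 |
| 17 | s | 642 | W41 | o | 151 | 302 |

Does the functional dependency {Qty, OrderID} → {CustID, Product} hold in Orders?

No

(Qty=t, OrderID=636): rows 1, 2, 3, 8 → {CustID,Product} takes values {(W83, 315), (W71, 307)} — violation
(Qty=v, OrderID=642): rows 4, 7, 9, 10, 12 → {CustID,Product} = (W50, 308), (W50, 308), (W50, 308), (W50, 308), (W50, 308) ✓
(Qty=s, OrderID=642): rows 5, 13, 14, 17 → {CustID,Product} = (W41, 302), (W41, 302), (W41, 302), (W41, 302) ✓
(Qty=v, OrderID=636): rows 6, 11, 15, 16 → {CustID,Product} = (W32, 313), (W32, 313), (W32, 313), (W32, 313) ✓
Two rows agree on {Qty, OrderID} but differ on {CustID, Product}, so {Qty, OrderID} → {CustID, Product} does not hold.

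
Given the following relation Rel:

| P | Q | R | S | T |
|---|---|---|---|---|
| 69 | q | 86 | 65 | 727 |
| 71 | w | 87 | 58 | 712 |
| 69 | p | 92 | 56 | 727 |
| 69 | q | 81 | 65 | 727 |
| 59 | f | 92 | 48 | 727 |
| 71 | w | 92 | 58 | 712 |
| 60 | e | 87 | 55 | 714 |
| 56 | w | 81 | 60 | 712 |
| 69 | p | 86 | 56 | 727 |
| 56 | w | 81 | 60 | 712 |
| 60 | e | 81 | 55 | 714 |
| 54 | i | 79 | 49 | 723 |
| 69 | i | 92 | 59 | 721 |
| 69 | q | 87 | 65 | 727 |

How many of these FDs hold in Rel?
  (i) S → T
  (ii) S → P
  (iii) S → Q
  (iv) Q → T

(i) S → T: every LHS value maps to a single RHS value — holds.
(ii) S → P: every LHS value maps to a single RHS value — holds.
(iii) S → Q: every LHS value maps to a single RHS value — holds.
(iv) Q → T: Q=i: 2 rows → T takes values {723, 721} — violation — fails.
3 of the 4 dependencies hold.

3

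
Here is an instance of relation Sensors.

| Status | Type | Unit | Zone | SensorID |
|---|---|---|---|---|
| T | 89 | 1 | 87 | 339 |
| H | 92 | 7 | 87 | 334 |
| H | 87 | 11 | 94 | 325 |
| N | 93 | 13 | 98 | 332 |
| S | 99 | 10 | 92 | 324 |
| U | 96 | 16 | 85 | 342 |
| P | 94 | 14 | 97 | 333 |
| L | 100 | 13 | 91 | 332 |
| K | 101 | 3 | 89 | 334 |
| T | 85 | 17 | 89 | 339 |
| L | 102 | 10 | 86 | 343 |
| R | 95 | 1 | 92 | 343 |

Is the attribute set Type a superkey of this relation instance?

Yes

All 12 rows have distinct Type values, so Type → (all attributes) holds and Type is a superkey.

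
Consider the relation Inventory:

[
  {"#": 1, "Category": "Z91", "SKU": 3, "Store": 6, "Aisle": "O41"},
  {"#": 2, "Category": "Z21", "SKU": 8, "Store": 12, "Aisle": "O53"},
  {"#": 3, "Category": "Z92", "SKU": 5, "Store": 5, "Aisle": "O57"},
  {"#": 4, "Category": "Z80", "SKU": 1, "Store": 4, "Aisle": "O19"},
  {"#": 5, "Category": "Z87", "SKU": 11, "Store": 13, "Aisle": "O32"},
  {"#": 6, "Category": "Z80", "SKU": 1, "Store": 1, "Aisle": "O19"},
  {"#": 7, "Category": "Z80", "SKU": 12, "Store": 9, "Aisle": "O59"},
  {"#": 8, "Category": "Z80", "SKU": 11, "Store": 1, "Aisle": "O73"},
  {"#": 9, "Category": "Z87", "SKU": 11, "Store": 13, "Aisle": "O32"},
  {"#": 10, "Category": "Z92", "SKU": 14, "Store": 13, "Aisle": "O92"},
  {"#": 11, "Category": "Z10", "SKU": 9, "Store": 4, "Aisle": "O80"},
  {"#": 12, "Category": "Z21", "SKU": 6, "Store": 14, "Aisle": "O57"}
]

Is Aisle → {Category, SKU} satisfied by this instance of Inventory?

No

Aisle=O41: row 1 → {Category,SKU} = (Z91, 3) ✓
Aisle=O53: row 2 → {Category,SKU} = (Z21, 8) ✓
Aisle=O57: rows 3, 12 → {Category,SKU} takes values {(Z92, 5), (Z21, 6)} — violation
Aisle=O19: rows 4, 6 → {Category,SKU} = (Z80, 1), (Z80, 1) ✓
Aisle=O32: rows 5, 9 → {Category,SKU} = (Z87, 11), (Z87, 11) ✓
Aisle=O59: row 7 → {Category,SKU} = (Z80, 12) ✓
Aisle=O73: row 8 → {Category,SKU} = (Z80, 11) ✓
Aisle=O92: row 10 → {Category,SKU} = (Z92, 14) ✓
Aisle=O80: row 11 → {Category,SKU} = (Z10, 9) ✓
Two rows agree on Aisle but differ on {Category, SKU}, so Aisle → {Category, SKU} does not hold.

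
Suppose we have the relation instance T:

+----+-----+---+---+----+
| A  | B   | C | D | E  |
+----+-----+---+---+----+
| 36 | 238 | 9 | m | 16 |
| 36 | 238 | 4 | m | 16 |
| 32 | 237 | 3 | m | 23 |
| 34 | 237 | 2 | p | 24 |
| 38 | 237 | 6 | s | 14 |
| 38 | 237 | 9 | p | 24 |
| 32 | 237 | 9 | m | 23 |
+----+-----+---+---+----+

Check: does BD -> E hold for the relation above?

Yes

(B=238, D=m): 2 rows → E = 16, 16 ✓
(B=237, D=m): 2 rows → E = 23, 23 ✓
(B=237, D=p): 2 rows → E = 24, 24 ✓
(B=237, D=s): 1 row → E = 14 ✓
Every BD value is associated with a single E value, so BD -> E holds.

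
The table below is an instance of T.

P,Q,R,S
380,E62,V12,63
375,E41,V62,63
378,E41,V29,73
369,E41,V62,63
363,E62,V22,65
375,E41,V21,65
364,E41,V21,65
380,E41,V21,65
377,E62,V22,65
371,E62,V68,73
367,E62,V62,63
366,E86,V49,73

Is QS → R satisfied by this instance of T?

No

(Q=E62, S=63): 2 rows → R takes values {V12, V62} — violation
(Q=E41, S=63): 2 rows → R = V62, V62 ✓
(Q=E41, S=73): 1 row → R = V29 ✓
(Q=E62, S=65): 2 rows → R = V22, V22 ✓
(Q=E41, S=65): 3 rows → R = V21, V21, V21 ✓
(Q=E62, S=73): 1 row → R = V68 ✓
(Q=E86, S=73): 1 row → R = V49 ✓
Two rows agree on QS but differ on R, so QS → R does not hold.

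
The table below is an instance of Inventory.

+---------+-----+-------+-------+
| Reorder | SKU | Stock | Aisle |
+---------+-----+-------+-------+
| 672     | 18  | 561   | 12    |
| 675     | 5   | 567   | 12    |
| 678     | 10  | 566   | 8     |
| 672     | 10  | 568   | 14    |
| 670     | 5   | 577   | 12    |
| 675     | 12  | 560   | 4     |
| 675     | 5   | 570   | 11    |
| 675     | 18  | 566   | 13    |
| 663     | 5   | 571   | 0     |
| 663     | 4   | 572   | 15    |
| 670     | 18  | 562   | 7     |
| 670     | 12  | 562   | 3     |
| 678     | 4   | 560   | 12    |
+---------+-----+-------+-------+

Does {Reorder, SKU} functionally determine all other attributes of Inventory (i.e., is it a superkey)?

Two distinct rows share (Reorder=675, SKU=5), so {Reorder, SKU} does not determine every attribute — not a superkey.

No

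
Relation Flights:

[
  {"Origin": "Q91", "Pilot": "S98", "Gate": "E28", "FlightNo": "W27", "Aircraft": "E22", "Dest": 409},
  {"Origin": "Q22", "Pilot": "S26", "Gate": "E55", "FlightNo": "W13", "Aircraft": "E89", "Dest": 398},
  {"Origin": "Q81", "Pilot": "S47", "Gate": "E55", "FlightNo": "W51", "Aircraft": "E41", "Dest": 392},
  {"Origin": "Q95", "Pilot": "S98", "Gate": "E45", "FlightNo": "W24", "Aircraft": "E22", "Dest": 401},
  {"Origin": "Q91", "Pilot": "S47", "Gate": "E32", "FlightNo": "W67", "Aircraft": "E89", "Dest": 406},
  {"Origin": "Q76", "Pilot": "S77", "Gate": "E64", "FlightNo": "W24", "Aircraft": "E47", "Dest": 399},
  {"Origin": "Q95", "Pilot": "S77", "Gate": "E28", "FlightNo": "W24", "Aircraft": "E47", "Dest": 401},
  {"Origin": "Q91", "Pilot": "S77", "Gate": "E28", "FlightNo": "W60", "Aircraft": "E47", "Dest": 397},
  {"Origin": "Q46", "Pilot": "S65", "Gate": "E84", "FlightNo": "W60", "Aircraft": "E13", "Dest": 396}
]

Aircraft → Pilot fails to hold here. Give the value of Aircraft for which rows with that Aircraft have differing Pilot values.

Aircraft=E22: 2 rows → Pilot = S98, S98 ✓
Aircraft=E89: 2 rows → Pilot takes values {S26, S47} — violation
Aircraft=E41: 1 row → Pilot = S47 ✓
Aircraft=E47: 3 rows → Pilot = S77, S77, S77 ✓
Aircraft=E13: 1 row → Pilot = S65 ✓
The only Aircraft value with inconsistent Pilot is Aircraft=E89.

E89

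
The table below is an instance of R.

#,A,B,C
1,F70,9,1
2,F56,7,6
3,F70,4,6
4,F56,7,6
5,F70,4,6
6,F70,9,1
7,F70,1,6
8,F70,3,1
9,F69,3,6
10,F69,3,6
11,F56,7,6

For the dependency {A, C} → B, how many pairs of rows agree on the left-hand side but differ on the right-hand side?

(A=F70, C=1): violating pairs (1,8), (6,8) — 2 pairs.
(A=F56, C=6): all 3 rows agree on B — 0 pairs.
(A=F70, C=6): violating pairs (3,7), (5,7) — 2 pairs.
(A=F69, C=6): all 2 rows agree on B — 0 pairs.

4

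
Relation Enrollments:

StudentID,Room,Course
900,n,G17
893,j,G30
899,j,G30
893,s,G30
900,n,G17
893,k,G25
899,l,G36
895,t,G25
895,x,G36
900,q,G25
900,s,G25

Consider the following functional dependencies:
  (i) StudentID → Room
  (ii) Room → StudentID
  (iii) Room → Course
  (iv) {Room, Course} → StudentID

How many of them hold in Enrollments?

0

(i) StudentID → Room: StudentID=900: 4 rows → Room takes values {n, q, s} — violation; StudentID=893: 3 rows → Room takes values {j, s, k} — violation; StudentID=899: 2 rows → Room takes values {j, l} — violation; StudentID=895: 2 rows → Room takes values {t, x} — violation — fails.
(ii) Room → StudentID: Room=j: 2 rows → StudentID takes values {893, 899} — violation; Room=s: 2 rows → StudentID takes values {893, 900} — violation — fails.
(iii) Room → Course: Room=s: 2 rows → Course takes values {G30, G25} — violation — fails.
(iv) {Room, Course} → StudentID: (Room=j, Course=G30): 2 rows → StudentID takes values {893, 899} — violation — fails.
None of the 4 dependencies hold.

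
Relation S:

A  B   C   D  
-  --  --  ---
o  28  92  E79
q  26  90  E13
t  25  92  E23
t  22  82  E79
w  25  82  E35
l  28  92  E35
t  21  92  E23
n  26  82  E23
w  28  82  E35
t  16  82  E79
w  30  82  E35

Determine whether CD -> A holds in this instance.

(C=92, D=E79): 1 row → A = o ✓
(C=90, D=E13): 1 row → A = q ✓
(C=92, D=E23): 2 rows → A = t, t ✓
(C=82, D=E79): 2 rows → A = t, t ✓
(C=82, D=E35): 3 rows → A = w, w, w ✓
(C=92, D=E35): 1 row → A = l ✓
(C=82, D=E23): 1 row → A = n ✓
Every CD value is associated with a single A value, so CD -> A holds.

Yes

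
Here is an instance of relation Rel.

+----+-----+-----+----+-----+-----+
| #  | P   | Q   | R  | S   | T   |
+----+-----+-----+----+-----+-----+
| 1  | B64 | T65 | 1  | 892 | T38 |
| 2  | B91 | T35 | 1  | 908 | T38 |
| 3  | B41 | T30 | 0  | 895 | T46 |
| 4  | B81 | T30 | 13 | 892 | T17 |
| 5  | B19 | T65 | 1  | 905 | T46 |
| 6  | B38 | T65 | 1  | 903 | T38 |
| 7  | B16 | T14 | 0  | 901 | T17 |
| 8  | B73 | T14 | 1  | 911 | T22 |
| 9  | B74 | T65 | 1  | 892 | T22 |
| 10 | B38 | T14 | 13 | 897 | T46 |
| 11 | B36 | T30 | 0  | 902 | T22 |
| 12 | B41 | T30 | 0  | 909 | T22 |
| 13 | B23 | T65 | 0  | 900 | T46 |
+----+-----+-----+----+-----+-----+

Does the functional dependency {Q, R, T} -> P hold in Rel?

No

(Q=T65, R=1, T=T38): rows 1, 6 → P takes values {B64, B38} — violation
(Q=T35, R=1, T=T38): row 2 → P = B91 ✓
(Q=T30, R=0, T=T46): row 3 → P = B41 ✓
(Q=T30, R=13, T=T17): row 4 → P = B81 ✓
(Q=T65, R=1, T=T46): row 5 → P = B19 ✓
(Q=T14, R=0, T=T17): row 7 → P = B16 ✓
(Q=T14, R=1, T=T22): row 8 → P = B73 ✓
(Q=T65, R=1, T=T22): row 9 → P = B74 ✓
(Q=T14, R=13, T=T46): row 10 → P = B38 ✓
(Q=T30, R=0, T=T22): rows 11, 12 → P takes values {B36, B41} — violation
(Q=T65, R=0, T=T46): row 13 → P = B23 ✓
Two rows agree on {Q, R, T} but differ on P, so {Q, R, T} -> P does not hold.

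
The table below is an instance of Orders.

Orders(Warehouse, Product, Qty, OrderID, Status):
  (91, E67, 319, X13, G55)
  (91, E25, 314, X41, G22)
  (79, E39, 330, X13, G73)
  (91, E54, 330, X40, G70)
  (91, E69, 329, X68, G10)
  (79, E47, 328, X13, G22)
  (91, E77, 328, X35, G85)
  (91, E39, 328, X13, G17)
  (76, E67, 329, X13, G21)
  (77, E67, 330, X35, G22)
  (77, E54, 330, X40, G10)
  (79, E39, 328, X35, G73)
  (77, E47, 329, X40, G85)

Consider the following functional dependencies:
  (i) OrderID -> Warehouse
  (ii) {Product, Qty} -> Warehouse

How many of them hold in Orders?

(i) OrderID -> Warehouse: OrderID=X13: 5 rows → Warehouse takes values {91, 79, 76} — violation; OrderID=X40: 3 rows → Warehouse takes values {91, 77} — violation; OrderID=X35: 3 rows → Warehouse takes values {91, 77, 79} — violation — fails.
(ii) {Product, Qty} -> Warehouse: (Product=E54, Qty=330): 2 rows → Warehouse takes values {91, 77} — violation; (Product=E39, Qty=328): 2 rows → Warehouse takes values {91, 79} — violation — fails.
None of the 2 dependencies hold.

0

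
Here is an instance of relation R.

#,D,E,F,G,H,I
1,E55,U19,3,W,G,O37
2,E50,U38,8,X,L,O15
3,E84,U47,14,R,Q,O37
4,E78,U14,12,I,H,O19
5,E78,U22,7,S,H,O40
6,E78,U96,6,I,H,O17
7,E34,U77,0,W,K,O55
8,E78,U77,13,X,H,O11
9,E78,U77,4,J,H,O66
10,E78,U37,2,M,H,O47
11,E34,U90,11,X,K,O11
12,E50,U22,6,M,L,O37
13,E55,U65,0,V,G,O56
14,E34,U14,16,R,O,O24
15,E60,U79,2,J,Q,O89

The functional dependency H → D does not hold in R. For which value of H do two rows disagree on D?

H=G: rows 1, 13 → D = E55, E55 ✓
H=L: rows 2, 12 → D = E50, E50 ✓
H=Q: rows 3, 15 → D takes values {E84, E60} — violation
H=H: rows 4, 5, 6, 8, 9, 10 → D = E78, E78, E78, E78, E78, E78 ✓
H=K: rows 7, 11 → D = E34, E34 ✓
H=O: row 14 → D = E34 ✓
The only H value with inconsistent D is H=Q.

Q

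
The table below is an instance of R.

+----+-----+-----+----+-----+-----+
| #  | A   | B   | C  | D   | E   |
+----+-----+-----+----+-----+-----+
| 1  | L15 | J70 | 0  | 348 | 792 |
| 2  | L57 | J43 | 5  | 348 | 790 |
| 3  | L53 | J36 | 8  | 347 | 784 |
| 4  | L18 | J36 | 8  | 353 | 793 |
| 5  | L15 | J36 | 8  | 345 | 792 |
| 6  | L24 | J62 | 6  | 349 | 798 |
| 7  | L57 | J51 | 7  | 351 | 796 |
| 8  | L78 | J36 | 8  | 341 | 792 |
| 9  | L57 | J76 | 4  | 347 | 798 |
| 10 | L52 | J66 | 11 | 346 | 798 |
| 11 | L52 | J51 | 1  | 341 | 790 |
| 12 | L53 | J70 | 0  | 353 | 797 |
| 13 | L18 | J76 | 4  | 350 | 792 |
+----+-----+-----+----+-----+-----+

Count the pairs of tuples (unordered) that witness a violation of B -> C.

1

B=J70: all 2 rows agree on C — 0 pairs.
B=J36: all 4 rows agree on C — 0 pairs.
B=J51: violating pairs (7,11) — 1 pair.
B=J76: all 2 rows agree on C — 0 pairs.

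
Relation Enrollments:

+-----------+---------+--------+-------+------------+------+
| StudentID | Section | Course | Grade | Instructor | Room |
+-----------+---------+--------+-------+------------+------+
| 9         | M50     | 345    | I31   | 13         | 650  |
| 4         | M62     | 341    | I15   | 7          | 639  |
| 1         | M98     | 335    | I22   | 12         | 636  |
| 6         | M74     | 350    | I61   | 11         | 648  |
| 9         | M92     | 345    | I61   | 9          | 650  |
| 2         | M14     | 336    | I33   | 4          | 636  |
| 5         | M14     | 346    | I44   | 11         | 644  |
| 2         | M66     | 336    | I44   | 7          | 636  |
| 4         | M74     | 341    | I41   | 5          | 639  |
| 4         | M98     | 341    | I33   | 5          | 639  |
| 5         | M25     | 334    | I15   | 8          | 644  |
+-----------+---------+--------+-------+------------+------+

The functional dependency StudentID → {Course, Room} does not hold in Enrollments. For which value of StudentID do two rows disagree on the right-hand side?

5

StudentID=9: 2 rows → {Course,Room} = (345, 650), (345, 650) ✓
StudentID=4: 3 rows → {Course,Room} = (341, 639), (341, 639), (341, 639) ✓
StudentID=1: 1 row → {Course,Room} = (335, 636) ✓
StudentID=6: 1 row → {Course,Room} = (350, 648) ✓
StudentID=2: 2 rows → {Course,Room} = (336, 636), (336, 636) ✓
StudentID=5: 2 rows → {Course,Room} takes values {(346, 644), (334, 644)} — violation
The only StudentID value with inconsistent RHS is StudentID=5.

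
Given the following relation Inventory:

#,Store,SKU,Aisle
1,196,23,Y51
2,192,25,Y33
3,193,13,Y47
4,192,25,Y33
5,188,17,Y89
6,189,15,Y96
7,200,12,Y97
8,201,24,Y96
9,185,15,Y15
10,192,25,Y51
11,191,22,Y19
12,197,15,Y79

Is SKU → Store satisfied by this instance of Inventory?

SKU=23: row 1 → Store = 196 ✓
SKU=25: rows 2, 4, 10 → Store = 192, 192, 192 ✓
SKU=13: row 3 → Store = 193 ✓
SKU=17: row 5 → Store = 188 ✓
SKU=15: rows 6, 9, 12 → Store takes values {189, 185, 197} — violation
SKU=12: row 7 → Store = 200 ✓
SKU=24: row 8 → Store = 201 ✓
SKU=22: row 11 → Store = 191 ✓
Two rows agree on SKU but differ on Store, so SKU → Store does not hold.

No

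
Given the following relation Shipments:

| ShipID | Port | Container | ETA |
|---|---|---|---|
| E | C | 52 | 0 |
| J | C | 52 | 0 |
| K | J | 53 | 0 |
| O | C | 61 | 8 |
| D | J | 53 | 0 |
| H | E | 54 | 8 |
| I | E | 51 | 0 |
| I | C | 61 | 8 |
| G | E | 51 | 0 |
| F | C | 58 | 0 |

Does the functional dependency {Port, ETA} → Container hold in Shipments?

(Port=C, ETA=0): 3 rows → Container takes values {52, 58} — violation
(Port=J, ETA=0): 2 rows → Container = 53, 53 ✓
(Port=C, ETA=8): 2 rows → Container = 61, 61 ✓
(Port=E, ETA=8): 1 row → Container = 54 ✓
(Port=E, ETA=0): 2 rows → Container = 51, 51 ✓
Two rows agree on {Port, ETA} but differ on Container, so {Port, ETA} → Container does not hold.

No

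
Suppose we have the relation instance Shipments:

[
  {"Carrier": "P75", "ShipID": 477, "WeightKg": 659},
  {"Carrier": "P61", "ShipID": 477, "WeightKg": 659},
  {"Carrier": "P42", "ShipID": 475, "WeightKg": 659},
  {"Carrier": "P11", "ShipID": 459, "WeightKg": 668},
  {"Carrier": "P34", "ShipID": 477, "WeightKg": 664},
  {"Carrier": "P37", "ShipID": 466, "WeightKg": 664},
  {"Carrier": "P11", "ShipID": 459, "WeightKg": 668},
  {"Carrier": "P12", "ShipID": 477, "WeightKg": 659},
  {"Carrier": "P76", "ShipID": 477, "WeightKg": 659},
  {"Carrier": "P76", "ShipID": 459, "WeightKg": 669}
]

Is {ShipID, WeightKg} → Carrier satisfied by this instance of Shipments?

No

(ShipID=477, WeightKg=659): 4 rows → Carrier takes values {P75, P61, P12, P76} — violation
(ShipID=475, WeightKg=659): 1 row → Carrier = P42 ✓
(ShipID=459, WeightKg=668): 2 rows → Carrier = P11, P11 ✓
(ShipID=477, WeightKg=664): 1 row → Carrier = P34 ✓
(ShipID=466, WeightKg=664): 1 row → Carrier = P37 ✓
(ShipID=459, WeightKg=669): 1 row → Carrier = P76 ✓
Two rows agree on {ShipID, WeightKg} but differ on Carrier, so {ShipID, WeightKg} → Carrier does not hold.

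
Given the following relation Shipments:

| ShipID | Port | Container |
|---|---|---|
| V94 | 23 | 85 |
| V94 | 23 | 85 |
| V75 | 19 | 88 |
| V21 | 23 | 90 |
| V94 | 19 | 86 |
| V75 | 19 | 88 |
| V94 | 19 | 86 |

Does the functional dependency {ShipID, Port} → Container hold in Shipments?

(ShipID=V94, Port=23): 2 rows → Container = 85, 85 ✓
(ShipID=V75, Port=19): 2 rows → Container = 88, 88 ✓
(ShipID=V21, Port=23): 1 row → Container = 90 ✓
(ShipID=V94, Port=19): 2 rows → Container = 86, 86 ✓
Every {ShipID, Port} value is associated with a single Container value, so {ShipID, Port} → Container holds.

Yes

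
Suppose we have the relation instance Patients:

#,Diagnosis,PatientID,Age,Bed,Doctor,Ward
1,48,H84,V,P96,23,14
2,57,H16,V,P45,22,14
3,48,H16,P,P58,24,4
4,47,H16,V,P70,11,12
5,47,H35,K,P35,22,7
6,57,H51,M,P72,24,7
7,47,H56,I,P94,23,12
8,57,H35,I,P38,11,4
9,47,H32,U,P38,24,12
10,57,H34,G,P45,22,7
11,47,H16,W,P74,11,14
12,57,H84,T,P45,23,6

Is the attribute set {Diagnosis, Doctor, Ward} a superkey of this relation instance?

All 12 rows have distinct {Diagnosis, Doctor, Ward} values, so {Diagnosis, Doctor, Ward} → (all attributes) holds and {Diagnosis, Doctor, Ward} is a superkey.

Yes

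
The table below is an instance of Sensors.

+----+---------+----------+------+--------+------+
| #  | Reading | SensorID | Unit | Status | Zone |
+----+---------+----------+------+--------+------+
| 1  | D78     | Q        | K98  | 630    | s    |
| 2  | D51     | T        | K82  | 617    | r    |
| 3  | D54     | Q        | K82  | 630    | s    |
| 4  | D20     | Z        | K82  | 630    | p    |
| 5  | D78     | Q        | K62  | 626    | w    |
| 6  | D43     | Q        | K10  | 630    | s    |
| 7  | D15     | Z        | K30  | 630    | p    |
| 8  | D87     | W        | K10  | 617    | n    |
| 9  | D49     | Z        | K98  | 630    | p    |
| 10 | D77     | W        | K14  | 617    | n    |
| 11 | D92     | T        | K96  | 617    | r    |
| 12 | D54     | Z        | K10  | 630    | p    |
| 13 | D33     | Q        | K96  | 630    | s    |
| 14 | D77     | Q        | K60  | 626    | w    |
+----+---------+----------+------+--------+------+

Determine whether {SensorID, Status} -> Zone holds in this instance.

Yes

(SensorID=Q, Status=630): rows 1, 3, 6, 13 → Zone = s, s, s, s ✓
(SensorID=T, Status=617): rows 2, 11 → Zone = r, r ✓
(SensorID=Z, Status=630): rows 4, 7, 9, 12 → Zone = p, p, p, p ✓
(SensorID=Q, Status=626): rows 5, 14 → Zone = w, w ✓
(SensorID=W, Status=617): rows 8, 10 → Zone = n, n ✓
Every {SensorID, Status} value is associated with a single Zone value, so {SensorID, Status} -> Zone holds.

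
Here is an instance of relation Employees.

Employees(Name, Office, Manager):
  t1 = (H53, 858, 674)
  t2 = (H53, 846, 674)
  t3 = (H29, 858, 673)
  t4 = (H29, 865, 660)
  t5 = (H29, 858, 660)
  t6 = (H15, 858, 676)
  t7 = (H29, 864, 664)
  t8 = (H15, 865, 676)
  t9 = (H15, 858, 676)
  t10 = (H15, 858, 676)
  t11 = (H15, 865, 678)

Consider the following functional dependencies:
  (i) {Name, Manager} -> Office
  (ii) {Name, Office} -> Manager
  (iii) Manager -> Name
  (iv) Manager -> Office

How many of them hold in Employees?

(i) {Name, Manager} -> Office: (Name=H53, Manager=674): rows 1, 2 → Office takes values {858, 846} — violation; (Name=H29, Manager=660): rows 4, 5 → Office takes values {865, 858} — violation; (Name=H15, Manager=676): rows 6, 8, 9, 10 → Office takes values {858, 865} — violation — fails.
(ii) {Name, Office} -> Manager: (Name=H29, Office=858): rows 3, 5 → Manager takes values {673, 660} — violation; (Name=H15, Office=865): rows 8, 11 → Manager takes values {676, 678} — violation — fails.
(iii) Manager -> Name: every LHS value maps to a single RHS value — holds.
(iv) Manager -> Office: Manager=674: rows 1, 2 → Office takes values {858, 846} — violation; Manager=660: rows 4, 5 → Office takes values {865, 858} — violation; Manager=676: rows 6, 8, 9, 10 → Office takes values {858, 865} — violation — fails.
1 of the 4 dependencies holds.

1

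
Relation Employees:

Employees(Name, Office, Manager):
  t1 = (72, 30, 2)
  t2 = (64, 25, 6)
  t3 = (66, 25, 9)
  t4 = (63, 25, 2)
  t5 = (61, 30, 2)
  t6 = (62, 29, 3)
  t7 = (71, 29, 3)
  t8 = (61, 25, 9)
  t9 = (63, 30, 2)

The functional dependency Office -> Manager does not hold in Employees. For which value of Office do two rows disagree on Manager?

Office=30: rows 1, 5, 9 → Manager = 2, 2, 2 ✓
Office=25: rows 2, 3, 4, 8 → Manager takes values {6, 9, 2} — violation
Office=29: rows 6, 7 → Manager = 3, 3 ✓
The only Office value with inconsistent Manager is Office=25.

25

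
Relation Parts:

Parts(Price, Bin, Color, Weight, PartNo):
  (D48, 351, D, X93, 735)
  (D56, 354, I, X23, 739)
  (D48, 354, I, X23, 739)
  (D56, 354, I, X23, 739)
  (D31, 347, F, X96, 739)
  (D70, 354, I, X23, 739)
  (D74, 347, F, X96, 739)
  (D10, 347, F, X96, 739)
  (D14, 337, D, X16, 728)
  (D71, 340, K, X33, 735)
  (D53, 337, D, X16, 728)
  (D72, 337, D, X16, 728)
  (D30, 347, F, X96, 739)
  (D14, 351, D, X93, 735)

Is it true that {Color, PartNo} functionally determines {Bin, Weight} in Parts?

(Color=D, PartNo=735): 2 rows → {Bin,Weight} = (351, X93), (351, X93) ✓
(Color=I, PartNo=739): 4 rows → {Bin,Weight} = (354, X23), (354, X23), (354, X23), (354, X23) ✓
(Color=F, PartNo=739): 4 rows → {Bin,Weight} = (347, X96), (347, X96), (347, X96), (347, X96) ✓
(Color=D, PartNo=728): 3 rows → {Bin,Weight} = (337, X16), (337, X16), (337, X16) ✓
(Color=K, PartNo=735): 1 row → {Bin,Weight} = (340, X33) ✓
Every {Color, PartNo} value is associated with a single {Bin, Weight} value, so {Color, PartNo} -> {Bin, Weight} holds.

Yes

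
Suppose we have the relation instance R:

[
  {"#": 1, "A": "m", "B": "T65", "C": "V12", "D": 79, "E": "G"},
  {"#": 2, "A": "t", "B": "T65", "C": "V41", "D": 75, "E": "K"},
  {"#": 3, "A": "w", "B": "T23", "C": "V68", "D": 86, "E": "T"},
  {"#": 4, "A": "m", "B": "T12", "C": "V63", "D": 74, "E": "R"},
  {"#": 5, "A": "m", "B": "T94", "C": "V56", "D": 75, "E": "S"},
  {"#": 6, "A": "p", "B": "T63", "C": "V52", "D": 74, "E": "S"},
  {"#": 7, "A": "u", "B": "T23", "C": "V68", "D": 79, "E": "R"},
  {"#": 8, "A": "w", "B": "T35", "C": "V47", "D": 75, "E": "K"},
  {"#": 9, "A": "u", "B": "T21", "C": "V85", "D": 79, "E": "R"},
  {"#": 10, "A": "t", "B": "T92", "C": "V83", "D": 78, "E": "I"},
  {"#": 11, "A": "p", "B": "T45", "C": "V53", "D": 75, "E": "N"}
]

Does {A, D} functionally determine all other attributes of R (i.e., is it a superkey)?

No

Rows 7 and 9 have the same {A, D} value (A=u, D=79) but are distinct tuples, so {A, D} does not determine every attribute — not a superkey.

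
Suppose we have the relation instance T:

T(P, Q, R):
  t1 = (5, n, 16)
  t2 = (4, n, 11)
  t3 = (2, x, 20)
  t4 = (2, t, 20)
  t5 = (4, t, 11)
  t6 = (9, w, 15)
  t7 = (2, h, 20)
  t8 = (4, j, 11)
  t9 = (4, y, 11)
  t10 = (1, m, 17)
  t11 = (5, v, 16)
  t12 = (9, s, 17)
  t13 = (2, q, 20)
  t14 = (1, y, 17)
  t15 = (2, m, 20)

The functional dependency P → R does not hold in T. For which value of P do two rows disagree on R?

9

P=5: rows 1, 11 → R = 16, 16 ✓
P=4: rows 2, 5, 8, 9 → R = 11, 11, 11, 11 ✓
P=2: rows 3, 4, 7, 13, 15 → R = 20, 20, 20, 20, 20 ✓
P=9: rows 6, 12 → R takes values {15, 17} — violation
P=1: rows 10, 14 → R = 17, 17 ✓
The only P value with inconsistent R is P=9.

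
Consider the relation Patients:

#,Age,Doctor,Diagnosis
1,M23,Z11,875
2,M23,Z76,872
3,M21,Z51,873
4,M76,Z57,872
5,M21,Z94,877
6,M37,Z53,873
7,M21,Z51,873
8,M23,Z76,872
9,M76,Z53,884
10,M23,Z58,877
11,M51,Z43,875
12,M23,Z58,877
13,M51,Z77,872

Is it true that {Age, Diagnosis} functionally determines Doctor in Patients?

Yes

(Age=M23, Diagnosis=875): row 1 → Doctor = Z11 ✓
(Age=M23, Diagnosis=872): rows 2, 8 → Doctor = Z76, Z76 ✓
(Age=M21, Diagnosis=873): rows 3, 7 → Doctor = Z51, Z51 ✓
(Age=M76, Diagnosis=872): row 4 → Doctor = Z57 ✓
(Age=M21, Diagnosis=877): row 5 → Doctor = Z94 ✓
(Age=M37, Diagnosis=873): row 6 → Doctor = Z53 ✓
(Age=M76, Diagnosis=884): row 9 → Doctor = Z53 ✓
(Age=M23, Diagnosis=877): rows 10, 12 → Doctor = Z58, Z58 ✓
(Age=M51, Diagnosis=875): row 11 → Doctor = Z43 ✓
(Age=M51, Diagnosis=872): row 13 → Doctor = Z77 ✓
Every {Age, Diagnosis} value is associated with a single Doctor value, so {Age, Diagnosis} -> Doctor holds.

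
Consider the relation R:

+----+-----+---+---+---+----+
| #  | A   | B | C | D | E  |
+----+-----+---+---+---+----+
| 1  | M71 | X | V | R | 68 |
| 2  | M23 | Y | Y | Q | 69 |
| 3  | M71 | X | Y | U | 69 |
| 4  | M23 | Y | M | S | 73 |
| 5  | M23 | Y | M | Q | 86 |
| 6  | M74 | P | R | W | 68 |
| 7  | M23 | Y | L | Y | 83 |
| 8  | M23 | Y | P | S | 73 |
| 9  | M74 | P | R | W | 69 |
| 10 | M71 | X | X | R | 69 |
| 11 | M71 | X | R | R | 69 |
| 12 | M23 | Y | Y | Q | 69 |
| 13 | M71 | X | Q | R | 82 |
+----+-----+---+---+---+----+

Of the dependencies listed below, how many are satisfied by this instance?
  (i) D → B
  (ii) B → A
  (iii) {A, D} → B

3

(i) D → B: every LHS value maps to a single RHS value — holds.
(ii) B → A: every LHS value maps to a single RHS value — holds.
(iii) {A, D} → B: every LHS value maps to a single RHS value — holds.
3 of the 3 dependencies hold.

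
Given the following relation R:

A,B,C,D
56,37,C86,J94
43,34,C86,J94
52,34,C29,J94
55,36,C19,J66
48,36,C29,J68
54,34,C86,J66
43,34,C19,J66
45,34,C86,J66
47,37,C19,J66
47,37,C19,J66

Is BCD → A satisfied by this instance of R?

(B=37, C=C86, D=J94): 1 row → A = 56 ✓
(B=34, C=C86, D=J94): 1 row → A = 43 ✓
(B=34, C=C29, D=J94): 1 row → A = 52 ✓
(B=36, C=C19, D=J66): 1 row → A = 55 ✓
(B=36, C=C29, D=J68): 1 row → A = 48 ✓
(B=34, C=C86, D=J66): 2 rows → A takes values {54, 45} — violation
(B=34, C=C19, D=J66): 1 row → A = 43 ✓
(B=37, C=C19, D=J66): 2 rows → A = 47, 47 ✓
Two rows agree on BCD but differ on A, so BCD → A does not hold.

No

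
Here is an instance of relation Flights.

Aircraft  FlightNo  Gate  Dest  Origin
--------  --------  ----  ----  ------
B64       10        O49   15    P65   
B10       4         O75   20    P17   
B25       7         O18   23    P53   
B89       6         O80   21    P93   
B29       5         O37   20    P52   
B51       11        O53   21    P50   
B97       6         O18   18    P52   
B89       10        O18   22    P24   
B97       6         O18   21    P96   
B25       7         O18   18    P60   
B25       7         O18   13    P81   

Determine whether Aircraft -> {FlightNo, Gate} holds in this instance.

No

Aircraft=B64: 1 row → {FlightNo,Gate} = (10, O49) ✓
Aircraft=B10: 1 row → {FlightNo,Gate} = (4, O75) ✓
Aircraft=B25: 3 rows → {FlightNo,Gate} = (7, O18), (7, O18), (7, O18) ✓
Aircraft=B89: 2 rows → {FlightNo,Gate} takes values {(6, O80), (10, O18)} — violation
Aircraft=B29: 1 row → {FlightNo,Gate} = (5, O37) ✓
Aircraft=B51: 1 row → {FlightNo,Gate} = (11, O53) ✓
Aircraft=B97: 2 rows → {FlightNo,Gate} = (6, O18), (6, O18) ✓
Two rows agree on Aircraft but differ on {FlightNo, Gate}, so Aircraft -> {FlightNo, Gate} does not hold.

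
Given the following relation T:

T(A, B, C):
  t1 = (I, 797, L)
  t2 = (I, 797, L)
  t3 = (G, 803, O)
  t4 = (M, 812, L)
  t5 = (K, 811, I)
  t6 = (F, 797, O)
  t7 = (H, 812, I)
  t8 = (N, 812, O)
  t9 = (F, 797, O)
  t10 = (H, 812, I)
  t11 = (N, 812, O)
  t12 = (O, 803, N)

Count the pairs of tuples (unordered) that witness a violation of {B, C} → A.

0

(B=797, C=L): all 2 rows agree on A — 0 pairs.
(B=797, C=O): all 2 rows agree on A — 0 pairs.
(B=812, C=I): all 2 rows agree on A — 0 pairs.
(B=812, C=O): all 2 rows agree on A — 0 pairs.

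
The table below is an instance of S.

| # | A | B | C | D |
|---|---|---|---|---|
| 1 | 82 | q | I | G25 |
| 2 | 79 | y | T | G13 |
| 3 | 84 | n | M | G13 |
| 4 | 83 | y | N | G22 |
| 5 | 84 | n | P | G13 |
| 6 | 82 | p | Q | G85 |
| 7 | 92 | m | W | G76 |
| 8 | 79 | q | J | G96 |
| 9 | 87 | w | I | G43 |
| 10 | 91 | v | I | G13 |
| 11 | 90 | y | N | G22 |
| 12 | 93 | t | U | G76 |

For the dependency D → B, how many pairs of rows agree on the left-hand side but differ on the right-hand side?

D=G13: violating pairs (2,3), (2,5), (2,10), (3,10), (5,10) — 5 pairs.
D=G22: all 2 rows agree on B — 0 pairs.
D=G76: violating pairs (7,12) — 1 pair.

6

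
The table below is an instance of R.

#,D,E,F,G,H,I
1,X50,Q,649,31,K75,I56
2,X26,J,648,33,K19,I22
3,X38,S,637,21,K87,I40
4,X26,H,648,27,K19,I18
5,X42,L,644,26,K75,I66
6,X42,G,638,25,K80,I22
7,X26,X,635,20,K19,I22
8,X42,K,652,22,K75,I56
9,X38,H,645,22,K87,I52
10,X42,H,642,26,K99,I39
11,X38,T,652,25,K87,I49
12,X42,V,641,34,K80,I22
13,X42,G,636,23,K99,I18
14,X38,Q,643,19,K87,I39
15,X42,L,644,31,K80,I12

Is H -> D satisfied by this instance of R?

No

H=K75: rows 1, 5, 8 → D takes values {X50, X42} — violation
H=K19: rows 2, 4, 7 → D = X26, X26, X26 ✓
H=K87: rows 3, 9, 11, 14 → D = X38, X38, X38, X38 ✓
H=K80: rows 6, 12, 15 → D = X42, X42, X42 ✓
H=K99: rows 10, 13 → D = X42, X42 ✓
Two rows agree on H but differ on D, so H -> D does not hold.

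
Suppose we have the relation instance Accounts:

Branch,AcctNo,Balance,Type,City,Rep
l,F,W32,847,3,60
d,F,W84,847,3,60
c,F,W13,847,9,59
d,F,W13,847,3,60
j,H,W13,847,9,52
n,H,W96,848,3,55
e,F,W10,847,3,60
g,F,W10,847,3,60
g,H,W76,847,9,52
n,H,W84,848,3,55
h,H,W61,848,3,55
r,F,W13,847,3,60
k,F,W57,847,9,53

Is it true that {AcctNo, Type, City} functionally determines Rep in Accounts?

No

(AcctNo=F, Type=847, City=3): 6 rows → Rep = 60, 60, 60, 60, 60, 60 ✓
(AcctNo=F, Type=847, City=9): 2 rows → Rep takes values {59, 53} — violation
(AcctNo=H, Type=847, City=9): 2 rows → Rep = 52, 52 ✓
(AcctNo=H, Type=848, City=3): 3 rows → Rep = 55, 55, 55 ✓
Two rows agree on {AcctNo, Type, City} but differ on Rep, so {AcctNo, Type, City} → Rep does not hold.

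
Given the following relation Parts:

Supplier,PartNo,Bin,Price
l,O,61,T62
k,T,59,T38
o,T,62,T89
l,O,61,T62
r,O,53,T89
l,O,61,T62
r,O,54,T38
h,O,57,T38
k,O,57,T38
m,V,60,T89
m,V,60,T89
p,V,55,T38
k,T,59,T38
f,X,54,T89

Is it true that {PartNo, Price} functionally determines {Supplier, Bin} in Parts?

No

(PartNo=O, Price=T62): 3 rows → {Supplier,Bin} = (l, 61), (l, 61), (l, 61) ✓
(PartNo=T, Price=T38): 2 rows → {Supplier,Bin} = (k, 59), (k, 59) ✓
(PartNo=T, Price=T89): 1 row → {Supplier,Bin} = (o, 62) ✓
(PartNo=O, Price=T89): 1 row → {Supplier,Bin} = (r, 53) ✓
(PartNo=O, Price=T38): 3 rows → {Supplier,Bin} takes values {(r, 54), (h, 57), (k, 57)} — violation
(PartNo=V, Price=T89): 2 rows → {Supplier,Bin} = (m, 60), (m, 60) ✓
(PartNo=V, Price=T38): 1 row → {Supplier,Bin} = (p, 55) ✓
(PartNo=X, Price=T89): 1 row → {Supplier,Bin} = (f, 54) ✓
Two rows agree on {PartNo, Price} but differ on {Supplier, Bin}, so {PartNo, Price} -> {Supplier, Bin} does not hold.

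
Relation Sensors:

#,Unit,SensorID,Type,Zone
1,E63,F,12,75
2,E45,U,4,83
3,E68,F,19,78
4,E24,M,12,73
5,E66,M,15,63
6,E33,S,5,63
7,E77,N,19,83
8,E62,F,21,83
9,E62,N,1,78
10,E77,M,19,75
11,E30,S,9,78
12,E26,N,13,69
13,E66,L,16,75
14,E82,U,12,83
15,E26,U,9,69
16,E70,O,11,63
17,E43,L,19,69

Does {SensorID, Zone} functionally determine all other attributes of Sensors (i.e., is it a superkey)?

No

Rows 2 and 14 have the same {SensorID, Zone} value (SensorID=U, Zone=83) but are distinct tuples, so {SensorID, Zone} does not determine every attribute — not a superkey.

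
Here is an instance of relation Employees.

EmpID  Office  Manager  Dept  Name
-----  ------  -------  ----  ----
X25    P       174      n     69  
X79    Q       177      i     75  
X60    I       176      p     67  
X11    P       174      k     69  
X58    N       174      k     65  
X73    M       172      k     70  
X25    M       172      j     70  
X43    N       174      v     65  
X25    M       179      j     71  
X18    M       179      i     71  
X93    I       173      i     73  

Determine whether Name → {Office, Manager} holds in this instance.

Yes

Name=69: 2 rows → {Office,Manager} = (P, 174), (P, 174) ✓
Name=75: 1 row → {Office,Manager} = (Q, 177) ✓
Name=67: 1 row → {Office,Manager} = (I, 176) ✓
Name=65: 2 rows → {Office,Manager} = (N, 174), (N, 174) ✓
Name=70: 2 rows → {Office,Manager} = (M, 172), (M, 172) ✓
Name=71: 2 rows → {Office,Manager} = (M, 179), (M, 179) ✓
Name=73: 1 row → {Office,Manager} = (I, 173) ✓
Every Name value is associated with a single {Office, Manager} value, so Name → {Office, Manager} holds.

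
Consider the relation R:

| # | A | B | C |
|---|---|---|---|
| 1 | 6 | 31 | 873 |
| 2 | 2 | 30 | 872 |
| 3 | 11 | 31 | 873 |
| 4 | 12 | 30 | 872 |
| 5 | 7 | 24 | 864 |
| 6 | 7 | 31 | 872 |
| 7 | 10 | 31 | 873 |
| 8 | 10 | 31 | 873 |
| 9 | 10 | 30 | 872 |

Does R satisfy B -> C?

B=31: rows 1, 3, 6, 7, 8 → C takes values {873, 872} — violation
B=30: rows 2, 4, 9 → C = 872, 872, 872 ✓
B=24: row 5 → C = 864 ✓
Two rows agree on B but differ on C, so B -> C does not hold.

No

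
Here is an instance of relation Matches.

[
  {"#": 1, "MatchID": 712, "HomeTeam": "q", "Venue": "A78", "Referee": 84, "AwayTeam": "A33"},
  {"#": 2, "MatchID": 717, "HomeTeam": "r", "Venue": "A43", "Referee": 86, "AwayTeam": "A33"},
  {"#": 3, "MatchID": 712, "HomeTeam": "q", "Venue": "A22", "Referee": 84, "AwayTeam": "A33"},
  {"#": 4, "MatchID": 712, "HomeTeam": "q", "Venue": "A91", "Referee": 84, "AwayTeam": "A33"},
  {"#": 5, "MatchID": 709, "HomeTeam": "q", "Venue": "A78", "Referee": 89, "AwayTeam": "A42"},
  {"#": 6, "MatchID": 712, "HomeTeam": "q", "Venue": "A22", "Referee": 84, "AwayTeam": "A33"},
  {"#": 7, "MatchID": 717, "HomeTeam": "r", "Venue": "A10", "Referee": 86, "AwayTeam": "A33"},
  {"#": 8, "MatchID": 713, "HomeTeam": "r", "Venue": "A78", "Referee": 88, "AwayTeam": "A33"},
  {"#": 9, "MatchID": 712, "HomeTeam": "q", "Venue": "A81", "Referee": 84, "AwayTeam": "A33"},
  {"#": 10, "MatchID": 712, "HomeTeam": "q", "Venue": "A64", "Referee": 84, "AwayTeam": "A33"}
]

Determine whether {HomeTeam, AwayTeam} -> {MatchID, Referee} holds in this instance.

No

(HomeTeam=q, AwayTeam=A33): rows 1, 3, 4, 6, 9, 10 → {MatchID,Referee} = (712, 84), (712, 84), (712, 84), (712, 84), (712, 84), (712, 84) ✓
(HomeTeam=r, AwayTeam=A33): rows 2, 7, 8 → {MatchID,Referee} takes values {(717, 86), (713, 88)} — violation
(HomeTeam=q, AwayTeam=A42): row 5 → {MatchID,Referee} = (709, 89) ✓
Two rows agree on {HomeTeam, AwayTeam} but differ on {MatchID, Referee}, so {HomeTeam, AwayTeam} -> {MatchID, Referee} does not hold.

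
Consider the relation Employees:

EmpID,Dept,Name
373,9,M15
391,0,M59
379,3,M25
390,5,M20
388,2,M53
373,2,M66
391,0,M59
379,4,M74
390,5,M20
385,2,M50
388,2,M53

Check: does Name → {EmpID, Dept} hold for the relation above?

Name=M15: 1 row → {EmpID,Dept} = (373, 9) ✓
Name=M59: 2 rows → {EmpID,Dept} = (391, 0), (391, 0) ✓
Name=M25: 1 row → {EmpID,Dept} = (379, 3) ✓
Name=M20: 2 rows → {EmpID,Dept} = (390, 5), (390, 5) ✓
Name=M53: 2 rows → {EmpID,Dept} = (388, 2), (388, 2) ✓
Name=M66: 1 row → {EmpID,Dept} = (373, 2) ✓
Name=M74: 1 row → {EmpID,Dept} = (379, 4) ✓
Name=M50: 1 row → {EmpID,Dept} = (385, 2) ✓
Every Name value is associated with a single {EmpID, Dept} value, so Name → {EmpID, Dept} holds.

Yes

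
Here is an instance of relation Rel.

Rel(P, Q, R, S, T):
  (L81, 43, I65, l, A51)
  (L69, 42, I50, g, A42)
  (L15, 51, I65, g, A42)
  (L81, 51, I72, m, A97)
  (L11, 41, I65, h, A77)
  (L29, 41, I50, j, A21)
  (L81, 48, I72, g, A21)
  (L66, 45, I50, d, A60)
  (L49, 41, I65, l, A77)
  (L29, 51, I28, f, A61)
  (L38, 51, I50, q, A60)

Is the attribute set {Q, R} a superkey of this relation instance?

No

Two distinct rows share (Q=41, R=I65), so {Q, R} does not determine every attribute — not a superkey.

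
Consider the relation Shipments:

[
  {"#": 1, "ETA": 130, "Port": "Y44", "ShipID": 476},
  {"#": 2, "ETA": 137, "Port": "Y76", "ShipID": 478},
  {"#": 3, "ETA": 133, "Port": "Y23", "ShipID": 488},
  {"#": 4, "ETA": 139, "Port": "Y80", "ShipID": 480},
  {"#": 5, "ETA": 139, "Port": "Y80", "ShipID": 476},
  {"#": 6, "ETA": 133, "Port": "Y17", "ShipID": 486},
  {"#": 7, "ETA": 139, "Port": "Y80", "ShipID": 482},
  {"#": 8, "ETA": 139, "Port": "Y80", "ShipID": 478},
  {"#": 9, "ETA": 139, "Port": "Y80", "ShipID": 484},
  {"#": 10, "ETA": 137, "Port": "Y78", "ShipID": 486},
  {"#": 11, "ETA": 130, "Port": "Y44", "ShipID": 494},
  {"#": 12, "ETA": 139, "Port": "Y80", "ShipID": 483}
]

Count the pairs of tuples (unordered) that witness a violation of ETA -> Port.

2

ETA=130: all 2 rows agree on Port — 0 pairs.
ETA=137: violating pairs (2,10) — 1 pair.
ETA=133: violating pairs (3,6) — 1 pair.
ETA=139: all 6 rows agree on Port — 0 pairs.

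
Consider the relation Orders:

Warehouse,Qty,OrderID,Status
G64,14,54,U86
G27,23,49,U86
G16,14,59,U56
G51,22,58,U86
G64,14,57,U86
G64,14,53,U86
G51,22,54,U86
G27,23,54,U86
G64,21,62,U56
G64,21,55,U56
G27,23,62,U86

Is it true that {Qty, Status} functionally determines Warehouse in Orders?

Yes

(Qty=14, Status=U86): 3 rows → Warehouse = G64, G64, G64 ✓
(Qty=23, Status=U86): 3 rows → Warehouse = G27, G27, G27 ✓
(Qty=14, Status=U56): 1 row → Warehouse = G16 ✓
(Qty=22, Status=U86): 2 rows → Warehouse = G51, G51 ✓
(Qty=21, Status=U56): 2 rows → Warehouse = G64, G64 ✓
Every {Qty, Status} value is associated with a single Warehouse value, so {Qty, Status} → Warehouse holds.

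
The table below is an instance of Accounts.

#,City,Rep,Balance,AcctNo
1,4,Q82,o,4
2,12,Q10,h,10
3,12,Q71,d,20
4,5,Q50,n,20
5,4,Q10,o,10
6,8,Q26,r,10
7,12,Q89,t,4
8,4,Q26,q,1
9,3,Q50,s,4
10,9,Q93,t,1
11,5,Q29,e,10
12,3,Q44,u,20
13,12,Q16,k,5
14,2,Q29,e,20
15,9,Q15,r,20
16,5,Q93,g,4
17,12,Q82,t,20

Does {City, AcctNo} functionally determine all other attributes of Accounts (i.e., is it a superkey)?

No

Rows 3 and 17 have the same {City, AcctNo} value (City=12, AcctNo=20) but are distinct tuples, so {City, AcctNo} does not determine every attribute — not a superkey.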